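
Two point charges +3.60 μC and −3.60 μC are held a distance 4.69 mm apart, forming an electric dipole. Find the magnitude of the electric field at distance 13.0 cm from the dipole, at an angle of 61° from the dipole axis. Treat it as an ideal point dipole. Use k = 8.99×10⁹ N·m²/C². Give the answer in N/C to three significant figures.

Dipole moment p = qd = (3.60×10⁻⁶ C)(0.00469 m) = 1.688×10⁻⁸ C·m.
At angle θ the dipole field magnitude is E = (kp/r³)·√(1 + 3cos²θ).
kp/r³ = (8.99×10⁹)(1.688×10⁻⁸) / (0.130)³ = 6.907×10⁴ N/C.
√(1 + 3cos²61°) = √(1 + 3·0.2350) = √1.7051 ≈ 1.3058.
E ≈ 6.907×10⁴ × 1.306 = 9.019×10⁴ N/C.

E ≈ 9.02×10⁴ N/C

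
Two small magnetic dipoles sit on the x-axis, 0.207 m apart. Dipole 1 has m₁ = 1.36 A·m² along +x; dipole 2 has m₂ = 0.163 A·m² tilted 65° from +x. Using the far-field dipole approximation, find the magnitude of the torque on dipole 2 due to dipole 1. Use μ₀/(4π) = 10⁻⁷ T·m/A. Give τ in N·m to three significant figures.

τ ≈ 4.53×10⁻⁶ N·m

Dipole B is on the axis of dipole A, so B₁ there is axial: B₁ = (μ₀/4π)·2m₁/r³ along +x.
B₁ = 2(10⁻⁷)(1.36)/(0.207)³ = 3.067×10⁻⁵ T.
τ = m₂ B₁ sinθ.
τ = (0.163)(3.067×10⁻⁵)·sin65° = 4.530×10⁻⁶ N·m.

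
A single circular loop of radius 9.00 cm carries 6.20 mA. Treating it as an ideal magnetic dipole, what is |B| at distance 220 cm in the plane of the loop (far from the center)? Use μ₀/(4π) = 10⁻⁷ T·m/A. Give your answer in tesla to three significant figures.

Magnetic moment m = IA = Iπa² = (0.00620)·π·(0.0900)² = 1.578×10⁻⁴ A·m².
In the equatorial plane B = (μ₀/4π)·m/r³ (half the axial value).
B = (10⁻⁷)·(1.578×10⁻⁴) / (2.20)³ = 1.482×10⁻¹² T.

B ≈ 1.48×10⁻¹² T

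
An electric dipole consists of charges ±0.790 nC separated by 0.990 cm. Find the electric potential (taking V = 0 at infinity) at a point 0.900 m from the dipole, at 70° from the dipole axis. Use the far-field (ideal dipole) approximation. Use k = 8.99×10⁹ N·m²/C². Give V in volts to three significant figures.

Dipole moment p = qd = (7.90×10⁻¹⁰ C)(0.00990 m) = 7.821×10⁻¹² C·m.
The dipole potential is V = kp cosθ / r².
V = (8.99×10⁹)(7.821×10⁻¹²)·cos70° / (0.900)² = 0.02969 V.

V ≈ 0.0297 V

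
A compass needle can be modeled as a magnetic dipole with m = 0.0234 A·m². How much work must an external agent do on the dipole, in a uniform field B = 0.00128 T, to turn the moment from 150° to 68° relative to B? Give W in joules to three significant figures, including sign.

W ≈ -3.72×10⁻⁵ J

W_ext = ΔU = −mB cosθ₂ + mB cosθ₁ = mB(cosθ₁ − cosθ₂).
W = (0.0234)(0.00128)·(cos150° − cos68°) = (2.995×10⁻⁵)·(-1.2406) = -3.716×10⁻⁵ J.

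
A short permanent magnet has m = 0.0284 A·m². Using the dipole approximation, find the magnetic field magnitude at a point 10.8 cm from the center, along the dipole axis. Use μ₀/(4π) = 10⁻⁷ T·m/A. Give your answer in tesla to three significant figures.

B ≈ 4.51×10⁻⁶ T

On axis B = (μ₀/4π)·2m/r³.
B = 2·(10⁻⁷)·(0.0284) / (0.108)³ = 4.509×10⁻⁶ T.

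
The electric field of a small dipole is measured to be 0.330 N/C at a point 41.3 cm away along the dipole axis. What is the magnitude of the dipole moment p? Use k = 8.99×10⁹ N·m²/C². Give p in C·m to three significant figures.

On axis E = 2kp/r³, so p = Er³/(2k).
p = (0.330)·(0.413)³ / (2·8.99×10⁹) = 1.293×10⁻¹² C·m.

p ≈ 1.29×10⁻¹² C·m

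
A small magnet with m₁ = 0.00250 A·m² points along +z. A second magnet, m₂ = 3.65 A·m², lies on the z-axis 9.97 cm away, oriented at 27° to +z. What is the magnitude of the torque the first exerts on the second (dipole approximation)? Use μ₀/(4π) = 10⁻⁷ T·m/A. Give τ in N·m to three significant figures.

Dipole B is on the axis of dipole A, so B₁ there is axial: B₁ = (μ₀/4π)·2m₁/r³ along +z.
B₁ = 2(10⁻⁷)(0.00250)/(0.0997)³ = 5.045×10⁻⁷ T.
τ = m₂ B₁ sinθ.
τ = (3.65)(5.045×10⁻⁷)·sin27° = 8.360×10⁻⁷ N·m.

τ ≈ 8.36×10⁻⁷ N·m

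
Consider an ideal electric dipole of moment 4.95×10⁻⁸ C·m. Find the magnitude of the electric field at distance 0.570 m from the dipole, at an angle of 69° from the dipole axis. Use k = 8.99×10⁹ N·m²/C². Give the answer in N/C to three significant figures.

At angle θ the dipole field magnitude is E = (kp/r³)·√(1 + 3cos²θ).
kp/r³ = (8.99×10⁹)(4.95×10⁻⁸) / (0.570)³ = 2403 N/C.
√(1 + 3cos²69°) = √(1 + 3·0.1284) = √1.3853 ≈ 1.1770.
E ≈ 2403 × 1.177 = 2828 N/C.

E ≈ 2830 N/C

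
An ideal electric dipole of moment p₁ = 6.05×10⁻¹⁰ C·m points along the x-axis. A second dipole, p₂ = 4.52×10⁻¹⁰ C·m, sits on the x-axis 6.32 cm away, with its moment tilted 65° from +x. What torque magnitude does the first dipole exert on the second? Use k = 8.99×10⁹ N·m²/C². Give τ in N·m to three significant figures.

The second dipole sits on the axis of the first, so the field there is axial: E₁ = 2kp₁/r³ along +x.
E₁ = 2(8.99×10⁹)(6.05×10⁻¹⁰)/(0.0632)³ = 4.309×10⁴ N/C.
Torque on the second dipole: τ = p₂ E₁ sinθ.
τ = (4.52×10⁻¹⁰)(4.309×10⁴)·sin65° = 1.765×10⁻⁵ N·m.

τ ≈ 1.77×10⁻⁵ N·m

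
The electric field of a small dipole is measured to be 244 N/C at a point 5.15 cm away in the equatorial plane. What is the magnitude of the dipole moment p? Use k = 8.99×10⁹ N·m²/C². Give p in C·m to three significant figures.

p ≈ 3.71×10⁻¹² C·m

In the equatorial plane E = kp/r³, so p = Er³/(k).
p = (244)·(0.0515)³ / (8.99×10⁹) = 3.707×10⁻¹² C·m.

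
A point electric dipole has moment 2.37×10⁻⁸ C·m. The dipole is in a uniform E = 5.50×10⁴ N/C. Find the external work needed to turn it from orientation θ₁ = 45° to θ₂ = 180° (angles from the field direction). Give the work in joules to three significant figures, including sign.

W ≈ 0.00223 J

W_ext = ΔU = U(θ₂) − U(θ₁) = −pE cosθ₂ − (−pE cosθ₁) = pE(cosθ₁ − cosθ₂).
W = (2.37×10⁻⁸)(5.50×10⁴)·(cos45° − cos180°) = (0.001304)·(+1.7071) = 0.002225 J.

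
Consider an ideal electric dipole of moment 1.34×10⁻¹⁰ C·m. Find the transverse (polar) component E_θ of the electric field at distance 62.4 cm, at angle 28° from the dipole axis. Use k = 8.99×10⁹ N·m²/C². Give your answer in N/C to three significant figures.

E_θ ≈ 2.33 N/C

For a dipole, E_θ = (kp sinθ)/r³.
kp/r³ = (8.99×10⁹)(1.34×10⁻¹⁰)/(0.624)³ = 4.958 N/C.
E_θ = 4.958·sin28° = 2.328 N/C.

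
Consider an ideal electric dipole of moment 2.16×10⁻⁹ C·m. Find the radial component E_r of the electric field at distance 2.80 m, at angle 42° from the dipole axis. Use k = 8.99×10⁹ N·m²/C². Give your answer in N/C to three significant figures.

For a dipole, E_r = (2kp cosθ)/r³.
kp/r³ = (8.99×10⁹)(2.16×10⁻⁹)/(2.80)³ = 0.8846 N/C.
E_r = 2·0.8846·cos42° = 1.315 N/C.

E_r ≈ 1.31 N/C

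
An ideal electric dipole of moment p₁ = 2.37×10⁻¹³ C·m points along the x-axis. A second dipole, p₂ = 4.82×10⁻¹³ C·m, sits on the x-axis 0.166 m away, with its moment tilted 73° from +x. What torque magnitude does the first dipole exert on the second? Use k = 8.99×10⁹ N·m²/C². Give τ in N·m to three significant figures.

The second dipole sits on the axis of the first, so the field there is axial: E₁ = 2kp₁/r³ along +x.
E₁ = 2(8.99×10⁹)(2.37×10⁻¹³)/(0.166)³ = 0.9316 N/C.
Torque on the second dipole: τ = p₂ E₁ sinθ.
τ = (4.82×10⁻¹³)(0.9316)·sin73° = 4.294×10⁻¹³ N·m.

τ ≈ 4.29×10⁻¹³ N·m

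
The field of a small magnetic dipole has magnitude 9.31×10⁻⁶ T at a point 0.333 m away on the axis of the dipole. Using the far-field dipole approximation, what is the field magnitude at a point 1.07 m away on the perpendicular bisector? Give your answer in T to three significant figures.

Dipole fields scale as 1/r³ in the far field.
The axial field is twice the equatorial field at the same r, so the geometry factor is 1/2.
B₂ = B₁ · (1/2) · (r₁/r₂)³ = 9.31×10⁻⁶ · 0.5 · (0.333/1.07)³.
(r₁/r₂)³ = (0.3112)³ = 0.03014.
B₂ ≈ 1.403×10⁻⁷ T.

B ≈ 1.40×10⁻⁷ T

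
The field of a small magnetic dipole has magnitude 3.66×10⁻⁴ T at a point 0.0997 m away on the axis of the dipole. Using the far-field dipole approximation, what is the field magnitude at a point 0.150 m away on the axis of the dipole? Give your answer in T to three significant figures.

B ≈ 1.07×10⁻⁴ T

Dipole fields scale as 1/r³ in the far field; the geometry is the same at both points.
B₂ = B₁ · (r₁/r₂)³ = 3.66×10⁻⁴ · (0.0997/0.150)³.
(r₁/r₂)³ = (0.6647)³ = 0.2936.
B₂ ≈ 1.075×10⁻⁴ T.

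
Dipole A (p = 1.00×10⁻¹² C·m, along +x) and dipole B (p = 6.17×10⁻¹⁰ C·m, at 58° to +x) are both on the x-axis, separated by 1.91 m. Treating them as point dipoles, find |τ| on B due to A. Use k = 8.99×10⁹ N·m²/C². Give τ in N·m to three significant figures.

τ ≈ 1.35×10⁻¹² N·m

The second dipole sits on the axis of the first, so the field there is axial: E₁ = 2kp₁/r³ along +x.
E₁ = 2(8.99×10⁹)(1.00×10⁻¹²)/(1.91)³ = 0.002580 N/C.
Torque on the second dipole: τ = p₂ E₁ sinθ.
τ = (6.17×10⁻¹⁰)(0.002580)·sin58° = 1.350×10⁻¹² N·m.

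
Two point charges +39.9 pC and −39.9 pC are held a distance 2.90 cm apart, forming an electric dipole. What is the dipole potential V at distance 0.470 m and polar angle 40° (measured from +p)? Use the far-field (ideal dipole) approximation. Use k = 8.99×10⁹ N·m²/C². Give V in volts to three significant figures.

Dipole moment p = qd = (3.99×10⁻¹¹ C)(0.0290 m) = 1.157×10⁻¹² C·m.
The dipole potential is V = kp cosθ / r².
V = (8.99×10⁹)(1.157×10⁻¹²)·cos40° / (0.470)² = 0.03607 V.

V ≈ 0.0361 V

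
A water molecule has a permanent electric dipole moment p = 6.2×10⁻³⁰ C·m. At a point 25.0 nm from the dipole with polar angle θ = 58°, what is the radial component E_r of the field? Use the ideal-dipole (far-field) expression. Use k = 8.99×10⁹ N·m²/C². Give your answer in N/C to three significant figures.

For a dipole, E_r = (2kp cosθ)/r³.
kp/r³ = (8.99×10⁹)(6.20×10⁻³⁰)/(2.50×10⁻⁸)³ = 3567 N/C.
E_r = 2·3567·cos58° = 3781 N/C.

E_r ≈ 3780 N/C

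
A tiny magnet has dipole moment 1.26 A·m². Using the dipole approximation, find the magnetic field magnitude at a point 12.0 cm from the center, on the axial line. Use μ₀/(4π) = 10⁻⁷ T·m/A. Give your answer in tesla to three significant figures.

B ≈ 1.46×10⁻⁴ T

On axis B = (μ₀/4π)·2m/r³.
B = 2·(10⁻⁷)·(1.26) / (0.120)³ = 1.458×10⁻⁴ T.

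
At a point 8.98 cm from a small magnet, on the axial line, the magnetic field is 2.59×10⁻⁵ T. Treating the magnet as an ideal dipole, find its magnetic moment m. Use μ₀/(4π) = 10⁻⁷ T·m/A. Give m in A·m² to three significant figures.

On axis B = (μ₀/4π)·2m/r³, so m = Br³·4π/(μ₀·2).
m = (2.59×10⁻⁵)·(0.0898)³ / (2·10⁻⁷) = 0.09378 A·m².

m ≈ 0.0938 A·m²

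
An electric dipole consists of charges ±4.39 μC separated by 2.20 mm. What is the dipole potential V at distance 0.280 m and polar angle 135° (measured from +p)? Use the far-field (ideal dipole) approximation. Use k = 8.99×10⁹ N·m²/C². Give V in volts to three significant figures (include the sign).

Dipole moment p = qd = (4.39×10⁻⁶ C)(0.00220 m) = 9.658×10⁻⁹ C·m.
The dipole potential is V = kp cosθ / r².
V = (8.99×10⁹)(9.658×10⁻⁹)·cos135° / (0.280)² = -783.1 V.

V ≈ -783 V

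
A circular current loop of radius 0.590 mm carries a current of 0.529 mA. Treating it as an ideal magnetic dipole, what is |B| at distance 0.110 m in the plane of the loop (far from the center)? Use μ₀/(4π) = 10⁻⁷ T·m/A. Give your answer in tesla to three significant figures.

B ≈ 4.35×10⁻¹⁴ T

Magnetic moment m = IA = Iπa² = (5.29×10⁻⁴)·π·(5.90×10⁻⁴)² = 5.785×10⁻¹⁰ A·m².
In the equatorial plane B = (μ₀/4π)·m/r³ (half the axial value).
B = (10⁻⁷)·(5.785×10⁻¹⁰) / (0.110)³ = 4.346×10⁻¹⁴ T.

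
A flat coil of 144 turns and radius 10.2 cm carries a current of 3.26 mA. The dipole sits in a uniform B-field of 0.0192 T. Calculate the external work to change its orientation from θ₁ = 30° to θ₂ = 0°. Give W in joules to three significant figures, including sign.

W ≈ -3.95×10⁻⁵ J

m = NIA = NIπa² = 144·(0.00326)·π·(0.102)² = 0.01534 A·m².
W_ext = ΔU = −mB cosθ₂ + mB cosθ₁ = mB(cosθ₁ − cosθ₂).
W = (0.01534)(0.0192)·(cos30° − cos0°) = (2.945×10⁻⁴)·(-0.1340) = -3.946×10⁻⁵ J.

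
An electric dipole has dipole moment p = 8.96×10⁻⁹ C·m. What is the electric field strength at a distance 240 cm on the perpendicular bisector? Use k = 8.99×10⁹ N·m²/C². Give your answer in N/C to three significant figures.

E ≈ 5.83 N/C

In the equatorial plane E = kp/r³.
E = (8.99×10⁹)(8.96×10⁻⁹) / (2.40)³ = 5.827 N/C.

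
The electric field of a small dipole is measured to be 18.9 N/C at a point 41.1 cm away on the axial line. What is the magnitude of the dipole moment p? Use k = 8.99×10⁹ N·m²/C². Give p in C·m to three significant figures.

p ≈ 7.30×10⁻¹¹ C·m

On axis E = 2kp/r³, so p = Er³/(2k).
p = (18.9)·(0.411)³ / (2·8.99×10⁹) = 7.298×10⁻¹¹ C·m.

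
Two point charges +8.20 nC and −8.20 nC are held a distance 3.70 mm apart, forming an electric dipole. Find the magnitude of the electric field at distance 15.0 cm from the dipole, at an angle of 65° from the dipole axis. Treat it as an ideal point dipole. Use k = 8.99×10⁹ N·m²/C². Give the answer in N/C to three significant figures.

Dipole moment p = qd = (8.20×10⁻⁹ C)(0.00370 m) = 3.034×10⁻¹¹ C·m.
At angle θ the dipole field magnitude is E = (kp/r³)·√(1 + 3cos²θ).
kp/r³ = (8.99×10⁹)(3.034×10⁻¹¹) / (0.150)³ = 80.82 N/C.
√(1 + 3cos²65°) = √(1 + 3·0.1786) = √1.5358 ≈ 1.2393.
E ≈ 80.82 × 1.239 = 100.2 N/C.

E ≈ 100 N/C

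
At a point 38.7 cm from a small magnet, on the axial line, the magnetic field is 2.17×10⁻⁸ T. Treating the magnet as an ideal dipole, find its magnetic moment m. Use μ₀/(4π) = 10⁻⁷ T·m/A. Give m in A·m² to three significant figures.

m ≈ 0.00629 A·m²

On axis B = (μ₀/4π)·2m/r³, so m = Br³·4π/(μ₀·2).
m = (2.17×10⁻⁸)·(0.387)³ / (2·10⁻⁷) = 0.006289 A·m².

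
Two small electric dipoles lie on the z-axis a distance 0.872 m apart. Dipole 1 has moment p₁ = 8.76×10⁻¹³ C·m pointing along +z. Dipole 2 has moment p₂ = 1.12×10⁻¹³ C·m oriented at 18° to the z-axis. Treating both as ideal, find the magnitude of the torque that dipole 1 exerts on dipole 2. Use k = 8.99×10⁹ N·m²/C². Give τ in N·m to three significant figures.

τ ≈ 8.22×10⁻¹⁶ N·m

The second dipole sits on the axis of the first, so the field there is axial: E₁ = 2kp₁/r³ along +z.
E₁ = 2(8.99×10⁹)(8.76×10⁻¹³)/(0.872)³ = 0.02375 N/C.
Torque on the second dipole: τ = p₂ E₁ sinθ.
τ = (1.12×10⁻¹³)(0.02375)·sin18° = 8.221×10⁻¹⁶ N·m.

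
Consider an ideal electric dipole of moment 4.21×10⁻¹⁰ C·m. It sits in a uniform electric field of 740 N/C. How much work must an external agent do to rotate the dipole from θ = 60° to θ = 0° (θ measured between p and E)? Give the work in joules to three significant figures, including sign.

W_ext = ΔU = U(θ₂) − U(θ₁) = −pE cosθ₂ − (−pE cosθ₁) = pE(cosθ₁ − cosθ₂).
W = (4.21×10⁻¹⁰)(740)·(cos60° − cos0°) = (3.115×10⁻⁷)·(-0.5000) = -1.558×10⁻⁷ J.

W ≈ -1.56×10⁻⁷ J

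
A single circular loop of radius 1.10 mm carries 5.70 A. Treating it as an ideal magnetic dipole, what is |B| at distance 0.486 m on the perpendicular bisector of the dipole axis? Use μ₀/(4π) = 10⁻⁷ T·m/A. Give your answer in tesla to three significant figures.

Magnetic moment m = IA = Iπa² = (5.70)·π·(0.00110)² = 2.167×10⁻⁵ A·m².
In the equatorial plane B = (μ₀/4π)·m/r³ (half the axial value).
B = (10⁻⁷)·(2.167×10⁻⁵) / (0.486)³ = 1.888×10⁻¹¹ T.

B ≈ 1.89×10⁻¹¹ T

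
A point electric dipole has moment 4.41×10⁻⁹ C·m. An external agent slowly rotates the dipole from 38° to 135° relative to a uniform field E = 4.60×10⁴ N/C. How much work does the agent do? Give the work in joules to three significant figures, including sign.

W ≈ 3.03×10⁻⁴ J

W_ext = ΔU = U(θ₂) − U(θ₁) = −pE cosθ₂ − (−pE cosθ₁) = pE(cosθ₁ − cosθ₂).
W = (4.41×10⁻⁹)(4.60×10⁴)·(cos38° − cos135°) = (2.029×10⁻⁴)·(+1.4951) = 3.033×10⁻⁴ J.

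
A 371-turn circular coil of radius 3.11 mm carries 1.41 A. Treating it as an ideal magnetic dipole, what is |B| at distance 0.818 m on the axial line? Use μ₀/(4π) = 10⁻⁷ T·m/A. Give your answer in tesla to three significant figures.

m = NIA = NIπa² = 371·(1.41)·π·(0.00311)² = 0.0159 A·m².
On axis B = (μ₀/4π)·2m/r³.
B = 2·(10⁻⁷)·(0.0159) / (0.818)³ = 5.810×10⁻⁹ T.

B ≈ 5.81×10⁻⁹ T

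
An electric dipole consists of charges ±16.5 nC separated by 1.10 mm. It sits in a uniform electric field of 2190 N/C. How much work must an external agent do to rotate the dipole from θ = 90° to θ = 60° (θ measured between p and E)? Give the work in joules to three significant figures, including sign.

Dipole moment p = qd = (1.65×10⁻⁸ C)(0.00110 m) = 1.815×10⁻¹¹ C·m.
W_ext = ΔU = U(θ₂) − U(θ₁) = −pE cosθ₂ − (−pE cosθ₁) = pE(cosθ₁ − cosθ₂).
W = (1.815×10⁻¹¹)(2190)·(cos90° − cos60°) = (3.975×10⁻⁸)·(-0.5000) = -1.987×10⁻⁸ J.

W ≈ -1.99×10⁻⁸ J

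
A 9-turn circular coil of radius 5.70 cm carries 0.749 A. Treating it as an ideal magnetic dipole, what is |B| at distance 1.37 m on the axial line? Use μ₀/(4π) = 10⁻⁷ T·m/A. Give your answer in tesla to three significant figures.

B ≈ 5.35×10⁻⁹ T

m = NIA = NIπa² = 9·(0.749)·π·(0.0570)² = 0.06881 A·m².
On axis B = (μ₀/4π)·2m/r³.
B = 2·(10⁻⁷)·(0.06881) / (1.37)³ = 5.352×10⁻⁹ T.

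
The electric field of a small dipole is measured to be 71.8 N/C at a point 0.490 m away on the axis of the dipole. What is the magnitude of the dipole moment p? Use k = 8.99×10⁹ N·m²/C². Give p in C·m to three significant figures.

On axis E = 2kp/r³, so p = Er³/(2k).
p = (71.8)·(0.490)³ / (2·8.99×10⁹) = 4.698×10⁻¹⁰ C·m.

p ≈ 4.70×10⁻¹⁰ C·m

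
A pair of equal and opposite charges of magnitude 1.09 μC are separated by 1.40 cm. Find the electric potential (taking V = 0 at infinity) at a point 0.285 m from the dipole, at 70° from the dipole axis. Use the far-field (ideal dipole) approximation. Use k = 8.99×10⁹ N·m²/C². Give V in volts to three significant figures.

Dipole moment p = qd = (1.09×10⁻⁶ C)(0.0140 m) = 1.526×10⁻⁸ C·m.
The dipole potential is V = kp cosθ / r².
V = (8.99×10⁹)(1.526×10⁻⁸)·cos70° / (0.285)² = 577.7 V.

V ≈ 578 V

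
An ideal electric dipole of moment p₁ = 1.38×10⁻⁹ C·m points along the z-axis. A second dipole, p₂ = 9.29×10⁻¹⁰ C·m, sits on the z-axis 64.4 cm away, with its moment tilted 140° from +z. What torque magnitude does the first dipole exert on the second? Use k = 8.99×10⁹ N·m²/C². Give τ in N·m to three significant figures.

τ ≈ 5.55×10⁻⁸ N·m

The second dipole sits on the axis of the first, so the field there is axial: E₁ = 2kp₁/r³ along +z.
E₁ = 2(8.99×10⁹)(1.38×10⁻⁹)/(0.644)³ = 92.90 N/C.
Torque on the second dipole: τ = p₂ E₁ sinθ.
τ = (9.29×10⁻¹⁰)(92.90)·sin140° = 5.547×10⁻⁸ N·m.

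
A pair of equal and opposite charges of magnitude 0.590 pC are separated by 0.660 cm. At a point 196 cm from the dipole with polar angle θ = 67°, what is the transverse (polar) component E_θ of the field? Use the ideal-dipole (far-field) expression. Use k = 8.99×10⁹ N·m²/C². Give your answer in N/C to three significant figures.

Dipole moment p = qd = (5.90×10⁻¹³ C)(0.00660 m) = 3.894×10⁻¹⁵ C·m.
For a dipole, E_θ = (kp sinθ)/r³.
kp/r³ = (8.99×10⁹)(3.894×10⁻¹⁵)/(1.96)³ = 4.649×10⁻⁶ N/C.
E_θ = 4.649×10⁻⁶·sin67° = 4.280×10⁻⁶ N/C.

E_θ ≈ 4.28×10⁻⁶ N/C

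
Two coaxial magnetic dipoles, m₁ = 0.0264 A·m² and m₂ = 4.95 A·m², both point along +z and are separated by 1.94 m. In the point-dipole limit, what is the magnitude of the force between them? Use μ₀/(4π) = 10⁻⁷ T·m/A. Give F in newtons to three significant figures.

On-axis B of dipole 1: B = (μ₀/4π)·2m₁/r³. Force on dipole 2: F = m₂·dB/dr.
dB/dr = −(μ₀/4π)·6m₁/r⁴, so |F| = (μ₀/4π)·6m₁m₂/r⁴.
F = 6(10⁻⁷)(0.0264)(4.95)/(1.94)⁴ = 5.535×10⁻⁹ N.

F ≈ 5.54×10⁻⁹ N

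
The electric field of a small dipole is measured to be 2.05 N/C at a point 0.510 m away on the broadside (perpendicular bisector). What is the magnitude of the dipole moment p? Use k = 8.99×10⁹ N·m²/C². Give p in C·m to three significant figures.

In the equatorial plane E = kp/r³, so p = Er³/(k).
p = (2.05)·(0.510)³ / (8.99×10⁹) = 3.025×10⁻¹¹ C·m.

p ≈ 3.02×10⁻¹¹ C·m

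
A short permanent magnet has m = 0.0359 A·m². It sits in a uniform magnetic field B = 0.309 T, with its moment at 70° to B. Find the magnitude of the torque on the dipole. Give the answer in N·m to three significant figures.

τ ≈ 0.0104 N·m

Torque on a magnetic dipole: τ = mB sinθ.
τ = (0.0359)(0.309)·sin70° = 0.01042 N·m.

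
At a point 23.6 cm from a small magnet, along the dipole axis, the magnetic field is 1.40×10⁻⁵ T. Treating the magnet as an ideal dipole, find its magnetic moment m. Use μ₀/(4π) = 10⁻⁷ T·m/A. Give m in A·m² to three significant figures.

m ≈ 0.920 A·m²

On axis B = (μ₀/4π)·2m/r³, so m = Br³·4π/(μ₀·2).
m = (1.40×10⁻⁵)·(0.236)³ / (2·10⁻⁷) = 0.9201 A·m².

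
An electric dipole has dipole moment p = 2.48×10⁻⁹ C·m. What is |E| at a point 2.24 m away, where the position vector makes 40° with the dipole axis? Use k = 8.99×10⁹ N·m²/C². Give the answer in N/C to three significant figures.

At angle θ the dipole field magnitude is E = (kp/r³)·√(1 + 3cos²θ).
kp/r³ = (8.99×10⁹)(2.48×10⁻⁹) / (2.24)³ = 1.984 N/C.
√(1 + 3cos²40°) = √(1 + 3·0.5868) = √2.7605 ≈ 1.6615.
E ≈ 1.984 × 1.661 = 3.296 N/C.

E ≈ 3.30 N/C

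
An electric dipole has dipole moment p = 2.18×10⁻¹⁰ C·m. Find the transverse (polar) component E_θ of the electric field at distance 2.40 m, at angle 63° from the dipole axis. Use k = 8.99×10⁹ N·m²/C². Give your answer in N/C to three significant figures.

E_θ ≈ 0.126 N/C

For a dipole, E_θ = (kp sinθ)/r³.
kp/r³ = (8.99×10⁹)(2.18×10⁻¹⁰)/(2.40)³ = 0.1418 N/C.
E_θ = 0.1418·sin63° = 0.1263 N/C.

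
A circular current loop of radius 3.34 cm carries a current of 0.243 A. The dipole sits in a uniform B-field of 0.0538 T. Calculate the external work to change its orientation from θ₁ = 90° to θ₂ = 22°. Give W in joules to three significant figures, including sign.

Magnetic moment m = IA = Iπa² = (0.243)·π·(0.0334)² = 8.516×10⁻⁴ A·m².
W_ext = ΔU = −mB cosθ₂ + mB cosθ₁ = mB(cosθ₁ − cosθ₂).
W = (8.516×10⁻⁴)(0.0538)·(cos90° − cos22°) = (4.582×10⁻⁵)·(-0.9272) = -4.248×10⁻⁵ J.

W ≈ -4.25×10⁻⁵ J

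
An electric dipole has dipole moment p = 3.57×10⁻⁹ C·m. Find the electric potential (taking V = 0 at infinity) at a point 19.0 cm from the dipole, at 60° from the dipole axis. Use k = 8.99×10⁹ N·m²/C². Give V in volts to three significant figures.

V ≈ 445 V

The dipole potential is V = kp cosθ / r².
V = (8.99×10⁹)(3.57×10⁻⁹)·cos60° / (0.190)² = 444.5 V.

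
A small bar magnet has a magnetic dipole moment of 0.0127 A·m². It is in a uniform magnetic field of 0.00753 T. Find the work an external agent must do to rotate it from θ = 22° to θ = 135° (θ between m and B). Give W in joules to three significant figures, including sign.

W ≈ 1.56×10⁻⁴ J

W_ext = ΔU = −mB cosθ₂ + mB cosθ₁ = mB(cosθ₁ − cosθ₂).
W = (0.0127)(0.00753)·(cos22° − cos135°) = (9.563×10⁻⁵)·(+1.6343) = 1.563×10⁻⁴ J.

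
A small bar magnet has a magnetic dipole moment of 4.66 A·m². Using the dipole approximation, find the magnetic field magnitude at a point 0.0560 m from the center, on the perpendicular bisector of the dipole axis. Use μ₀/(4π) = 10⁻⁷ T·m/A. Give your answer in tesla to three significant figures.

B ≈ 0.00265 T

In the equatorial plane B = (μ₀/4π)·m/r³ (half the axial value).
B = (10⁻⁷)·(4.66) / (0.0560)³ = 0.002654 T.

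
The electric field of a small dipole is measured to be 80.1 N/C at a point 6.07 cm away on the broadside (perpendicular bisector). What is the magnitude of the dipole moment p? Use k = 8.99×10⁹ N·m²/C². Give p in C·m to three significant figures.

In the equatorial plane E = kp/r³, so p = Er³/(k).
p = (80.1)·(0.0607)³ / (8.99×10⁹) = 1.993×10⁻¹² C·m.

p ≈ 1.99×10⁻¹² C·m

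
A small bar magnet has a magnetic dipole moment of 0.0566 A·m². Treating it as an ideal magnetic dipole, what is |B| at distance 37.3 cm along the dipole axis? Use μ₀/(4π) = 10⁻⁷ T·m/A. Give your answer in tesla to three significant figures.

B ≈ 2.18×10⁻⁷ T

On axis B = (μ₀/4π)·2m/r³.
B = 2·(10⁻⁷)·(0.0566) / (0.373)³ = 2.181×10⁻⁷ T.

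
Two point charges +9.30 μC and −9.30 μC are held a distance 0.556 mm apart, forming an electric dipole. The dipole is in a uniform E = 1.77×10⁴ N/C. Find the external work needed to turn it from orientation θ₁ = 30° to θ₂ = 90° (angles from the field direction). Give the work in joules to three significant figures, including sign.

W ≈ 7.93×10⁻⁵ J

Dipole moment p = qd = (9.30×10⁻⁶ C)(5.56×10⁻⁴ m) = 5.171×10⁻⁹ C·m.
W_ext = ΔU = U(θ₂) − U(θ₁) = −pE cosθ₂ − (−pE cosθ₁) = pE(cosθ₁ − cosθ₂).
W = (5.171×10⁻⁹)(1.77×10⁴)·(cos30° − cos90°) = (9.153×10⁻⁵)·(+0.8660) = 7.926×10⁻⁵ J.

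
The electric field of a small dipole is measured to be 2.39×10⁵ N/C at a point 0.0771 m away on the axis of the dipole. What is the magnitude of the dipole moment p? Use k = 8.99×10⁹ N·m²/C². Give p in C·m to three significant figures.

p ≈ 6.09×10⁻⁹ C·m

On axis E = 2kp/r³, so p = Er³/(2k).
p = (2.39×10⁵)·(0.0771)³ / (2·8.99×10⁹) = 6.092×10⁻⁹ C·m.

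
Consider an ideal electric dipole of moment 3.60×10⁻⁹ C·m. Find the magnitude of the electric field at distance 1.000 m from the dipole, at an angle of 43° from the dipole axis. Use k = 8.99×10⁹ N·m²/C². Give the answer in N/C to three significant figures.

At angle θ the dipole field magnitude is E = (kp/r³)·√(1 + 3cos²θ).
kp/r³ = (8.99×10⁹)(3.60×10⁻⁹) / (1.00)³ = 32.36 N/C.
√(1 + 3cos²43°) = √(1 + 3·0.5349) = √2.6046 ≈ 1.6139.
E ≈ 32.36 × 1.614 = 52.23 N/C.

E ≈ 52.2 N/C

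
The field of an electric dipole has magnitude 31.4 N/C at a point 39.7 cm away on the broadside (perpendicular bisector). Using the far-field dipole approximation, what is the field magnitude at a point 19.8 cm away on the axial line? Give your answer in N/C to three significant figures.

E ≈ 506 N/C

Dipole fields scale as 1/r³ in the far field.
The axial field is twice the equatorial field at the same r, so the geometry factor is 2/1.
E₂ = E₁ · (2/1) · (r₁/r₂)³ = 31.4 · 2 · (39.7/19.8)³.
(r₁/r₂)³ = (2.005)³ = 8.061.
E₂ ≈ 506.2 N/C.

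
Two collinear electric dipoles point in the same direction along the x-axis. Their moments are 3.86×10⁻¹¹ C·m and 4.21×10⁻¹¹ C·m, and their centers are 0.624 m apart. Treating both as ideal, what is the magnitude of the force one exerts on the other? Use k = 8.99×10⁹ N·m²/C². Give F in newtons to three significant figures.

F ≈ 5.78×10⁻¹⁰ N

On-axis field of dipole 1 at distance r: E = 2kp₁/r³. Force on dipole 2 is F = p₂·dE/dr (gradient along axis).
dE/dr = −6kp₁/r⁴, so |F| = 6kp₁p₂/r⁴ (attractive for aligned moments).
F = 6(8.99×10⁹)(3.86×10⁻¹¹)(4.21×10⁻¹¹)/(0.624)⁴ = 5.782×10⁻¹⁰ N.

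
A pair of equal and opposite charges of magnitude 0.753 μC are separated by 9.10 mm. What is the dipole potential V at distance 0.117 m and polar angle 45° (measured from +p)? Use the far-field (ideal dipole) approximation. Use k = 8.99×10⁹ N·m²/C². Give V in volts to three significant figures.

Dipole moment p = qd = (7.53×10⁻⁷ C)(0.00910 m) = 6.852×10⁻⁹ C·m.
The dipole potential is V = kp cosθ / r².
V = (8.99×10⁹)(6.852×10⁻⁹)·cos45° / (0.117)² = 3182 V.

V ≈ 3180 V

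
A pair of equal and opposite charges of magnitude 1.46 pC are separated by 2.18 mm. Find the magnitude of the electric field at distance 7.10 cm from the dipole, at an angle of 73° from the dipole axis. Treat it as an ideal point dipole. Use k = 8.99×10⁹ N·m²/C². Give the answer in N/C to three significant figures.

Dipole moment p = qd = (1.46×10⁻¹² C)(0.00218 m) = 3.183×10⁻¹⁵ C·m.
At angle θ the dipole field magnitude is E = (kp/r³)·√(1 + 3cos²θ).
kp/r³ = (8.99×10⁹)(3.183×10⁻¹⁵) / (0.0710)³ = 0.07995 N/C.
√(1 + 3cos²73°) = √(1 + 3·0.0855) = √1.2564 ≈ 1.1209.
E ≈ 0.07995 × 1.121 = 0.08962 N/C.

E ≈ 0.0896 N/C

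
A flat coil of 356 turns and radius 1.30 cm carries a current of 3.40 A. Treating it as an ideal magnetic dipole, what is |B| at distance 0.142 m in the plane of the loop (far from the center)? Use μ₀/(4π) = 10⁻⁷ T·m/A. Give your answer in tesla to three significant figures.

m = NIA = NIπa² = 356·(3.40)·π·(0.0130)² = 0.6426 A·m².
In the equatorial plane B = (μ₀/4π)·m/r³ (half the axial value).
B = (10⁻⁷)·(0.6426) / (0.142)³ = 2.244×10⁻⁵ T.

B ≈ 2.24×10⁻⁵ T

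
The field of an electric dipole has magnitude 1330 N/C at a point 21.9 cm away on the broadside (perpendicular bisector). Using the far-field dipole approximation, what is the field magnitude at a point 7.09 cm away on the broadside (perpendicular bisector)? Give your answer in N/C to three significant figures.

Dipole fields scale as 1/r³ in the far field; the geometry is the same at both points.
E₂ = E₁ · (r₁/r₂)³ = 1330 · (21.9/7.09)³.
(r₁/r₂)³ = (3.089)³ = 29.47.
E₂ ≈ 3.920×10⁴ N/C.

E ≈ 3.92×10⁴ N/C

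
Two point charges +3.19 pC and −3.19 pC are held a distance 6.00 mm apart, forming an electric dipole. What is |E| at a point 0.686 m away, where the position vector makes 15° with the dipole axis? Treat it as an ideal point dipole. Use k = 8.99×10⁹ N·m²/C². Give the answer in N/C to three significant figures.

Dipole moment p = qd = (3.19×10⁻¹² C)(0.00600 m) = 1.914×10⁻¹⁴ C·m.
At angle θ the dipole field magnitude is E = (kp/r³)·√(1 + 3cos²θ).
kp/r³ = (8.99×10⁹)(1.914×10⁻¹⁴) / (0.686)³ = 5.330×10⁻⁴ N/C.
√(1 + 3cos²15°) = √(1 + 3·0.9330) = √3.7990 ≈ 1.9491.
E ≈ 5.330×10⁻⁴ × 1.949 = 0.001039 N/C.

E ≈ 0.00104 N/C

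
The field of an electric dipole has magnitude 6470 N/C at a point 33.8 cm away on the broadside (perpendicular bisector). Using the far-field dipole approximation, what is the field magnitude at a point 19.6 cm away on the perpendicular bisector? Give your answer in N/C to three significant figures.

E ≈ 3.32×10⁴ N/C

Dipole fields scale as 1/r³ in the far field; the geometry is the same at both points.
E₂ = E₁ · (r₁/r₂)³ = 6470 · (33.8/19.6)³.
(r₁/r₂)³ = (1.724)³ = 5.128.
E₂ ≈ 3.318×10⁴ N/C.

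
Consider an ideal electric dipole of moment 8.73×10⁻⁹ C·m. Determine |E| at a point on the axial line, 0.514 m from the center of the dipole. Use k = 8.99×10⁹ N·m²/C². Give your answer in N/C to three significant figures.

On the dipole axis E = 2kp/r³.
E = 2·(8.99×10⁹)(8.73×10⁻⁹) / (0.514)³ = 1156 N/C.

E ≈ 1160 N/C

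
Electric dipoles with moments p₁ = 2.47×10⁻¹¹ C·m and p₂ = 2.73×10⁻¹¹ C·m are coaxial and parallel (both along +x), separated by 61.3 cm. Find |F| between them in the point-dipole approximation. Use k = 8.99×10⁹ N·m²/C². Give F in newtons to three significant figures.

On-axis field of dipole 1 at distance r: E = 2kp₁/r³. Force on dipole 2 is F = p₂·dE/dr (gradient along axis).
dE/dr = −6kp₁/r⁴, so |F| = 6kp₁p₂/r⁴ (attractive for aligned moments).
F = 6(8.99×10⁹)(2.47×10⁻¹¹)(2.73×10⁻¹¹)/(0.613)⁴ = 2.576×10⁻¹⁰ N.

F ≈ 2.58×10⁻¹⁰ N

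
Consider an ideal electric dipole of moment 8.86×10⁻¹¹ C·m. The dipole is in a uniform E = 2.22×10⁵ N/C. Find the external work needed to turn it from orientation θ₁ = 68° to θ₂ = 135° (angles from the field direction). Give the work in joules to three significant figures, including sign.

W_ext = ΔU = U(θ₂) − U(θ₁) = −pE cosθ₂ − (−pE cosθ₁) = pE(cosθ₁ − cosθ₂).
W = (8.86×10⁻¹¹)(2.22×10⁵)·(cos68° − cos135°) = (1.967×10⁻⁵)·(+1.0817) = 2.128×10⁻⁵ J.

W ≈ 2.13×10⁻⁵ J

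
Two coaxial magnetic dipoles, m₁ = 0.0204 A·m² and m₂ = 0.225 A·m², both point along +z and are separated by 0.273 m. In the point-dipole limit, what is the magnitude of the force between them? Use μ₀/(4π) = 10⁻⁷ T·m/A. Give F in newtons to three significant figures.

F ≈ 4.96×10⁻⁷ N

On-axis B of dipole 1: B = (μ₀/4π)·2m₁/r³. Force on dipole 2: F = m₂·dB/dr.
dB/dr = −(μ₀/4π)·6m₁/r⁴, so |F| = (μ₀/4π)·6m₁m₂/r⁴.
F = 6(10⁻⁷)(0.0204)(0.225)/(0.273)⁴ = 4.958×10⁻⁷ N.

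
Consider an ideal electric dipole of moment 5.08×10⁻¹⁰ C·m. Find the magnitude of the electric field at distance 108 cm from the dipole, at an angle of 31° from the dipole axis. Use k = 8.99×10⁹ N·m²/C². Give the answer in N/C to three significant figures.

E ≈ 6.49 N/C

At angle θ the dipole field magnitude is E = (kp/r³)·√(1 + 3cos²θ).
kp/r³ = (8.99×10⁹)(5.08×10⁻¹⁰) / (1.08)³ = 3.625 N/C.
√(1 + 3cos²31°) = √(1 + 3·0.7347) = √3.2042 ≈ 1.7900.
E ≈ 3.625 × 1.790 = 6.490 N/C.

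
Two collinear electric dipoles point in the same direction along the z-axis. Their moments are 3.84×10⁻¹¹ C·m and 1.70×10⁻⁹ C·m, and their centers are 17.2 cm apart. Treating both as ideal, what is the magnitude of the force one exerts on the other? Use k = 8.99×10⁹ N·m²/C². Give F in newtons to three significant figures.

On-axis field of dipole 1 at distance r: E = 2kp₁/r³. Force on dipole 2 is F = p₂·dE/dr (gradient along axis).
dE/dr = −6kp₁/r⁴, so |F| = 6kp₁p₂/r⁴ (attractive for aligned moments).
F = 6(8.99×10⁹)(3.84×10⁻¹¹)(1.70×10⁻⁹)/(0.172)⁴ = 4.023×10⁻⁶ N.

F ≈ 4.02×10⁻⁶ N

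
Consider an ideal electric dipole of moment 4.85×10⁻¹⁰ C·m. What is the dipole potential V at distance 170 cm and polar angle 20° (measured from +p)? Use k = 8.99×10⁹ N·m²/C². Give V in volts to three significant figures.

V ≈ 1.42 V

The dipole potential is V = kp cosθ / r².
V = (8.99×10⁹)(4.85×10⁻¹⁰)·cos20° / (1.70)² = 1.418 V.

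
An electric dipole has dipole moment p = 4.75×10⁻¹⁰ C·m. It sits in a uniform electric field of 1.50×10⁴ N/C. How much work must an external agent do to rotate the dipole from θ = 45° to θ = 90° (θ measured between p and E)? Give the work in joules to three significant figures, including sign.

W ≈ 5.04×10⁻⁶ J

W_ext = ΔU = U(θ₂) − U(θ₁) = −pE cosθ₂ − (−pE cosθ₁) = pE(cosθ₁ − cosθ₂).
W = (4.75×10⁻¹⁰)(1.50×10⁴)·(cos45° − cos90°) = (7.125×10⁻⁶)·(+0.7071) = 5.038×10⁻⁶ J.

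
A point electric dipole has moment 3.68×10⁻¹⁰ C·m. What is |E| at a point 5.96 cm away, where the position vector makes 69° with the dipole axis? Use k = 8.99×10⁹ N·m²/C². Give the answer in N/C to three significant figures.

At angle θ the dipole field magnitude is E = (kp/r³)·√(1 + 3cos²θ).
kp/r³ = (8.99×10⁹)(3.68×10⁻¹⁰) / (0.0596)³ = 1.563×10⁴ N/C.
√(1 + 3cos²69°) = √(1 + 3·0.1284) = √1.3853 ≈ 1.1770.
E ≈ 1.563×10⁴ × 1.177 = 1.839×10⁴ N/C.

E ≈ 1.84×10⁴ N/C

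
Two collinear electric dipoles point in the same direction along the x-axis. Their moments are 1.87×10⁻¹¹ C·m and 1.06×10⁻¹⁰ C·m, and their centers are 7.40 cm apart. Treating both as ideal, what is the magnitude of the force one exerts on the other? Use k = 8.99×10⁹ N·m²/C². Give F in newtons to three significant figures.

F ≈ 3.57×10⁻⁶ N

On-axis field of dipole 1 at distance r: E = 2kp₁/r³. Force on dipole 2 is F = p₂·dE/dr (gradient along axis).
dE/dr = −6kp₁/r⁴, so |F| = 6kp₁p₂/r⁴ (attractive for aligned moments).
F = 6(8.99×10⁹)(1.87×10⁻¹¹)(1.06×10⁻¹⁰)/(0.0740)⁴ = 3.566×10⁻⁶ N.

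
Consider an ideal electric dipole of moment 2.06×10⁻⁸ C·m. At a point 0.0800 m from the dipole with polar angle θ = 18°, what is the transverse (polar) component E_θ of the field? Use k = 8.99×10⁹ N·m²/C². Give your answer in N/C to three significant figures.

For a dipole, E_θ = (kp sinθ)/r³.
kp/r³ = (8.99×10⁹)(2.06×10⁻⁸)/(0.0800)³ = 3.617×10⁵ N/C.
E_θ = 3.617×10⁵·sin18° = 1.118×10⁵ N/C.

E_θ ≈ 1.12×10⁵ N/C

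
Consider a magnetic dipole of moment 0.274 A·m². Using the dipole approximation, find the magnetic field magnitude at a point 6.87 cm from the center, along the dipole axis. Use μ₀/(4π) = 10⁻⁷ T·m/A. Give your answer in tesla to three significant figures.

On axis B = (μ₀/4π)·2m/r³.
B = 2·(10⁻⁷)·(0.274) / (0.0687)³ = 1.690×10⁻⁴ T.

B ≈ 1.69×10⁻⁴ T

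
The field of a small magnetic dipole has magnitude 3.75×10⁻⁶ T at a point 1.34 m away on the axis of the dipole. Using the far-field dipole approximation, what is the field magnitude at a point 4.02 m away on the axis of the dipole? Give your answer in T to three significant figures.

Dipole fields scale as 1/r³ in the far field; the geometry is the same at both points.
B₂ = B₁ · (r₁/r₂)³ = 3.75×10⁻⁶ · (1.34/4.02)³.
(r₁/r₂)³ = (0.3333)³ = 0.03704.
B₂ ≈ 1.389×10⁻⁷ T.

B ≈ 1.39×10⁻⁷ T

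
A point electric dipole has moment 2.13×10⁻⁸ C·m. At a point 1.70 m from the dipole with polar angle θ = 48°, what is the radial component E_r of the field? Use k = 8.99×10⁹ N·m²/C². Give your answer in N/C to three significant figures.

E_r ≈ 52.2 N/C

For a dipole, E_r = (2kp cosθ)/r³.
kp/r³ = (8.99×10⁹)(2.13×10⁻⁸)/(1.70)³ = 38.98 N/C.
E_r = 2·38.98·cos48° = 52.16 N/C.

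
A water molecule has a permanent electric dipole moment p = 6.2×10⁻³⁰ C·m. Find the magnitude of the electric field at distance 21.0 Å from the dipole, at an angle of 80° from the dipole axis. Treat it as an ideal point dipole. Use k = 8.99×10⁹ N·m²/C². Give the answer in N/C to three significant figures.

At angle θ the dipole field magnitude is E = (kp/r³)·√(1 + 3cos²θ).
kp/r³ = (8.99×10⁹)(6.20×10⁻³⁰) / (2.10×10⁻⁹)³ = 6.019×10⁶ N/C.
√(1 + 3cos²80°) = √(1 + 3·0.0302) = √1.0905 ≈ 1.0443.
E ≈ 6.019×10⁶ × 1.044 = 6.285×10⁶ N/C.

E ≈ 6.28×10⁶ N/C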